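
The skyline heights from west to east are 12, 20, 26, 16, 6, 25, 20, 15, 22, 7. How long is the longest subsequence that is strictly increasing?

Track the smallest tail for each achievable length (strict):
12 → extends → [12]
20 → extends → [12, 20]
26 → extends → [12, 20, 26]
16 → replaces 20 → [12, 16, 26]
6 → replaces 12 → [6, 16, 26]
25 → replaces 26 → [6, 16, 25]
20 → replaces 25 → [6, 16, 20]
15 → replaces 16 → [6, 15, 20]
22 → extends → [6, 15, 20, 22]
7 → replaces 15 → [6, 7, 20, 22]
Four tails, so the longest strictly increasing subsequence has length 4 (e.g. 12, 16, 20, 22).

4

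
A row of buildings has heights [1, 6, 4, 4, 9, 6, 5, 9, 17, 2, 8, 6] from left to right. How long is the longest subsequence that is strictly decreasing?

4

Negate each value so 'decreasing' becomes 'increasing', then run patience tails on the negated sequence:
-1 → extends → [-1]
-6 → replaces -1 → [-6]
-4 → extends → [-6, -4]
-4 → already a tail → [-6, -4]
-9 → replaces -6 → [-9, -4]
-6 → replaces -4 → [-9, -6]
-5 → extends → [-9, -6, -5]
-9 → already a tail → [-9, -6, -5]
-17 → replaces -9 → [-17, -6, -5]
-2 → extends → [-17, -6, -5, -2]
-8 → replaces -6 → [-17, -8, -5, -2]
-6 → replaces -5 → [-17, -8, -6, -2]
Four tails, so the longest strictly decreasing subsequence of the original has length 4.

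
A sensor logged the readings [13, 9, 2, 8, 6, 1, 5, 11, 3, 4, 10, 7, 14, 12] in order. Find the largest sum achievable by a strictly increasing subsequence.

Let S[i] be the best sum of a strictly increasing subsequence ending at i:
i:      1  2  3  4  5  6  7  8  9 10 11 12 13 14
a[i]:  13  9  2  8  6  1  5 11  3  4 10  7 14 12
S:     13  9  2 10  8  1  7 21  5  9 20 16 35 33
Maximum is 35 (e.g. 2 + 8 + 11 + 14).

35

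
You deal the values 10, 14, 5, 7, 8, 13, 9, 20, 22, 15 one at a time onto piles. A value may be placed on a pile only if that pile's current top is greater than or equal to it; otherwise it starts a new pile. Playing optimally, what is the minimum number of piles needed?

6

Place each on the leftmost legal pile:
10 → new pile 1 (tops now [10])
14 → new pile 2 (tops now [10, 14])
5 → pile 1 (tops now [5, 14])
7 → pile 2 (tops now [5, 7])
8 → new pile 3 (tops now [5, 7, 8])
13 → new pile 4 (tops now [5, 7, 8, 13])
9 → pile 4 (tops now [5, 7, 8, 9])
20 → new pile 5 (tops now [5, 7, 8, 9, 20])
22 → new pile 6 (tops now [5, 7, 8, 9, 20, 22])
15 → pile 5 (tops now [5, 7, 8, 9, 15, 22])
Six piles.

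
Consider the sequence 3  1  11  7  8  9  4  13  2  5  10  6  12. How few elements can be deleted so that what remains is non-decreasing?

7

Fewest deletions = n − (longest non-decreasing subsequence).
Patience tails:
3 → extends → [3]
1 → replaces 3 → [1]
11 → extends → [1, 11]
7 → replaces 11 → [1, 7]
8 → extends → [1, 7, 8]
9 → extends → [1, 7, 8, 9]
4 → replaces 7 → [1, 4, 8, 9]
13 → extends → [1, 4, 8, 9, 13]
2 → replaces 4 → [1, 2, 8, 9, 13]
5 → replaces 8 → [1, 2, 5, 9, 13]
10 → replaces 13 → [1, 2, 5, 9, 10]
6 → replaces 9 → [1, 2, 5, 6, 10]
12 → extends → [1, 2, 5, 6, 10, 12]
Longest non-decreasing subsequence has length 6, so deletions = 13 − 6 = 7.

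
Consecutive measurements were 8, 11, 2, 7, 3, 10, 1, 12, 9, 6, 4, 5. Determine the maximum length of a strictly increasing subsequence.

4

Track the smallest tail for each achievable length (strict):
8 → extends → [8]
11 → extends → [8, 11]
2 → replaces 8 → [2, 11]
7 → replaces 11 → [2, 7]
3 → replaces 7 → [2, 3]
10 → extends → [2, 3, 10]
1 → replaces 2 → [1, 3, 10]
12 → extends → [1, 3, 10, 12]
9 → replaces 10 → [1, 3, 9, 12]
6 → replaces 9 → [1, 3, 6, 12]
4 → replaces 6 → [1, 3, 4, 12]
5 → replaces 12 → [1, 3, 4, 5]
Four tails, so the longest strictly increasing subsequence has length 4 (e.g. 2, 7, 10, 12).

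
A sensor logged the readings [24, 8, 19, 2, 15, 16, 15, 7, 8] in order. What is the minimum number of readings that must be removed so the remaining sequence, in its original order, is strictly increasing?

Fewest deletions = n − (longest strictly increasing subsequence).
Patience tails:
24 → extends → [24]
8 → replaces 24 → [8]
19 → extends → [8, 19]
2 → replaces 8 → [2, 19]
15 → replaces 19 → [2, 15]
16 → extends → [2, 15, 16]
15 → already a tail → [2, 15, 16]
7 → replaces 15 → [2, 7, 16]
8 → replaces 16 → [2, 7, 8]
Longest strictly increasing subsequence has length 3, so deletions = 9 − 3 = 6.

6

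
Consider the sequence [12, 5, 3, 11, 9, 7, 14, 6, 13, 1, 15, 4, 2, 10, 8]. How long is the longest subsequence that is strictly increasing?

Track the smallest tail for each achievable length (strict):
12 → extends → [12]
5 → replaces 12 → [5]
3 → replaces 5 → [3]
11 → extends → [3, 11]
9 → replaces 11 → [3, 9]
7 → replaces 9 → [3, 7]
14 → extends → [3, 7, 14]
6 → replaces 7 → [3, 6, 14]
13 → replaces 14 → [3, 6, 13]
1 → replaces 3 → [1, 6, 13]
15 → extends → [1, 6, 13, 15]
4 → replaces 6 → [1, 4, 13, 15]
2 → replaces 4 → [1, 2, 13, 15]
10 → replaces 13 → [1, 2, 10, 15]
8 → replaces 10 → [1, 2, 8, 15]
Four tails, so the longest strictly increasing subsequence has length 4 (e.g. 5, 11, 14, 15).

4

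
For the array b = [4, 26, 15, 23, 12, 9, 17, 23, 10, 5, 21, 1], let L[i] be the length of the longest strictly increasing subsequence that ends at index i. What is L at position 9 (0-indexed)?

dp[i] = 1 + max{dp[j] : j<i, b[j]<b[i]} (or 1 if no such j):
i:      0  1  2  3  4  5  6  7  8  9 10 11
b[i]:   4 26 15 23 12  9 17 23 10  5 21  1
dp:     1  2  2  3  2  2  3  4  3  2  4  1
At index 9 the value is 2.

2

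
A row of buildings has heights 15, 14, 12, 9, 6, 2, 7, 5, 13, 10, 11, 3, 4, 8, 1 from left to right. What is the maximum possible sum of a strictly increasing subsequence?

34

Let S[i] be the best sum of a strictly increasing subsequence ending at i:
i:      1  2  3  4  5  6  7  8  9 10 11 12 13 14 15
a[i]:  15 14 12  9  6  2  7  5 13 10 11  3  4  8  1
S:     15 14 12  9  6  2 13  7 26 23 34  5  9 21  1
Maximum is 34 (e.g. 6 + 7 + 10 + 11).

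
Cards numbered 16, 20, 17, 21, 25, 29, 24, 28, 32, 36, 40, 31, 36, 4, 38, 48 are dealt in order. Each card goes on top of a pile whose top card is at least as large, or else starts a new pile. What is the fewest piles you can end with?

9

Place each on the leftmost legal pile:
16 → new pile 1 (tops now [16])
20 → new pile 2 (tops now [16, 20])
17 → pile 2 (tops now [16, 17])
21 → new pile 3 (tops now [16, 17, 21])
25 → new pile 4 (tops now [16, 17, 21, 25])
29 → new pile 5 (tops now [16, 17, 21, 25, 29])
24 → pile 4 (tops now [16, 17, 21, 24, 29])
28 → pile 5 (tops now [16, 17, 21, 24, 28])
32 → new pile 6 (tops now [16, 17, 21, 24, 28, 32])
36 → new pile 7 (tops now [16, 17, 21, 24, 28, 32, 36])
40 → new pile 8 (tops now [16, 17, 21, 24, 28, 32, 36, 40])
31 → pile 6 (tops now [16, 17, 21, 24, 28, 31, 36, 40])
36 → pile 7 (tops now [16, 17, 21, 24, 28, 31, 36, 40])
4 → pile 1 (tops now [4, 17, 21, 24, 28, 31, 36, 40])
38 → pile 8 (tops now [4, 17, 21, 24, 28, 31, 36, 38])
48 → new pile 9 (tops now [4, 17, 21, 24, 28, 31, 36, 38, 48])
Nine piles.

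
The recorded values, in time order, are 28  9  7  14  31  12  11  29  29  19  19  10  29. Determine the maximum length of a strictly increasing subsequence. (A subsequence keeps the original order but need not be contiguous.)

4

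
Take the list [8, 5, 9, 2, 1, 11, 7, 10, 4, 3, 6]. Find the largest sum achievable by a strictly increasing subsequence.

28

Let S[i] be the best sum of a strictly increasing subsequence ending at i:
i:      1  2  3  4  5  6  7  8  9 10 11
a[i]:   8  5  9  2  1 11  7 10  4  3  6
S:      8  5 17  2  1 28 12 27  6  5 12
Maximum is 28 (e.g. 8 + 9 + 11).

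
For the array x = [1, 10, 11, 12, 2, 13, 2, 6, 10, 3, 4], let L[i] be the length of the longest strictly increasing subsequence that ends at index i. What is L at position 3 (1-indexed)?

dp[i] = 1 + max{dp[j] : j<i, x[j]<x[i]} (or 1 if no such j):
i:      1  2  3  4  5  6  7  8  9 10 11
x[i]:   1 10 11 12  2 13  2  6 10  3  4
dp:     1  2  3  4  2  5  2  3  4  3  4
At index 3 the value is 3.

3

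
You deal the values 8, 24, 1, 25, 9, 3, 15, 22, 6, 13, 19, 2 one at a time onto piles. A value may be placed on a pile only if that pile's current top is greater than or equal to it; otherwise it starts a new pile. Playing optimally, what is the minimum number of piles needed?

Place each on the leftmost legal pile:
8 → new pile 1 (tops now [8])
24 → new pile 2 (tops now [8, 24])
1 → pile 1 (tops now [1, 24])
25 → new pile 3 (tops now [1, 24, 25])
9 → pile 2 (tops now [1, 9, 25])
3 → pile 2 (tops now [1, 3, 25])
15 → pile 3 (tops now [1, 3, 15])
22 → new pile 4 (tops now [1, 3, 15, 22])
6 → pile 3 (tops now [1, 3, 6, 22])
13 → pile 4 (tops now [1, 3, 6, 13])
19 → new pile 5 (tops now [1, 3, 6, 13, 19])
2 → pile 2 (tops now [1, 2, 6, 13, 19])
Five piles.

5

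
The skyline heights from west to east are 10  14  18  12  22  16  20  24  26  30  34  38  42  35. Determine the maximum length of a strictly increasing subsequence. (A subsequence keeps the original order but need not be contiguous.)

Track the smallest tail for each achievable length (strict):
10 → extends → [10]
14 → extends → [10, 14]
18 → extends → [10, 14, 18]
12 → replaces 14 → [10, 12, 18]
22 → extends → [10, 12, 18, 22]
16 → replaces 18 → [10, 12, 16, 22]
20 → replaces 22 → [10, 12, 16, 20]
24 → extends → [10, 12, 16, 20, 24]
26 → extends → [10, 12, 16, 20, 24, 26]
30 → extends → [10, 12, 16, 20, 24, 26, 30]
34 → extends → [10, 12, 16, 20, 24, 26, 30, 34]
38 → extends → [10, 12, 16, 20, 24, 26, 30, 34, 38]
42 → extends → [10, 12, 16, 20, 24, 26, 30, 34, 38, 42]
35 → replaces 38 → [10, 12, 16, 20, 24, 26, 30, 34, 35, 42]
Ten tails, so the longest strictly increasing subsequence has length 10 (e.g. 10, 14, 18, 22, 24, 26, 30, 34, 38, 42).

10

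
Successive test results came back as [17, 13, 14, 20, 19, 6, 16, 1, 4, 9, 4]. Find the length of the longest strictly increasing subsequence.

3

Track the smallest tail for each achievable length (strict):
17 → extends → [17]
13 → replaces 17 → [13]
14 → extends → [13, 14]
20 → extends → [13, 14, 20]
19 → replaces 20 → [13, 14, 19]
6 → replaces 13 → [6, 14, 19]
16 → replaces 19 → [6, 14, 16]
1 → replaces 6 → [1, 14, 16]
4 → replaces 14 → [1, 4, 16]
9 → replaces 16 → [1, 4, 9]
4 → already a tail → [1, 4, 9]
Three tails, so the longest strictly increasing subsequence has length 3 (e.g. 13, 14, 20).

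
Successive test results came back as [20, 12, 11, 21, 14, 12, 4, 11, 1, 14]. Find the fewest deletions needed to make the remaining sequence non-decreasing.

7

Fewest deletions = n − (longest non-decreasing subsequence).
i:      1  2  3  4  5  6  7  8  9 10
a[i]:  20 12 11 21 14 12  4 11  1 14
dp:     1  1  1  2  2  2  1  2  1  3
max dp = 3, so deletions = 10 − 3 = 7.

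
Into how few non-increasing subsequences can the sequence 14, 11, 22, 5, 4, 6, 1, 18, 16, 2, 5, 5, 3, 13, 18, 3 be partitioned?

5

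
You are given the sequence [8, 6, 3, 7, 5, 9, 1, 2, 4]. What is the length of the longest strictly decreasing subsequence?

4

Negate each value so 'decreasing' becomes 'increasing', then run patience tails on the negated sequence:
-8 → extends → [-8]
-6 → extends → [-8, -6]
-3 → extends → [-8, -6, -3]
-7 → replaces -6 → [-8, -7, -3]
-5 → replaces -3 → [-8, -7, -5]
-9 → replaces -8 → [-9, -7, -5]
-1 → extends → [-9, -7, -5, -1]
-2 → replaces -1 → [-9, -7, -5, -2]
-4 → replaces -2 → [-9, -7, -5, -4]
Four tails, so the longest strictly decreasing subsequence of the original has length 4.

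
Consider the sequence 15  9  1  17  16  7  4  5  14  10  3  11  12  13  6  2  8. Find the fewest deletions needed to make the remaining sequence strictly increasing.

Fewest deletions = n − (longest strictly increasing subsequence).
Patience tails:
15 → extends → [15]
9 → replaces 15 → [9]
1 → replaces 9 → [1]
17 → extends → [1, 17]
16 → replaces 17 → [1, 16]
7 → replaces 16 → [1, 7]
4 → replaces 7 → [1, 4]
5 → extends → [1, 4, 5]
14 → extends → [1, 4, 5, 14]
10 → replaces 14 → [1, 4, 5, 10]
3 → replaces 4 → [1, 3, 5, 10]
11 → extends → [1, 3, 5, 10, 11]
12 → extends → [1, 3, 5, 10, 11, 12]
13 → extends → [1, 3, 5, 10, 11, 12, 13]
6 → replaces 10 → [1, 3, 5, 6, 11, 12, 13]
2 → replaces 3 → [1, 2, 5, 6, 11, 12, 13]
8 → replaces 11 → [1, 2, 5, 6, 8, 12, 13]
Longest strictly increasing subsequence has length 7, so deletions = 17 − 7 = 10.

10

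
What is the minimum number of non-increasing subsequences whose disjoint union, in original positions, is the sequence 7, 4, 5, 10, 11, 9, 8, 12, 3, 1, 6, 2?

5

Place each on the leftmost legal pile:
7 → new pile 1 (tops now [7])
4 → pile 1 (tops now [4])
5 → new pile 2 (tops now [4, 5])
10 → new pile 3 (tops now [4, 5, 10])
11 → new pile 4 (tops now [4, 5, 10, 11])
9 → pile 3 (tops now [4, 5, 9, 11])
8 → pile 3 (tops now [4, 5, 8, 11])
12 → new pile 5 (tops now [4, 5, 8, 11, 12])
3 → pile 1 (tops now [3, 5, 8, 11, 12])
1 → pile 1 (tops now [1, 5, 8, 11, 12])
6 → pile 3 (tops now [1, 5, 6, 11, 12])
2 → pile 2 (tops now [1, 2, 6, 11, 12])
Five piles.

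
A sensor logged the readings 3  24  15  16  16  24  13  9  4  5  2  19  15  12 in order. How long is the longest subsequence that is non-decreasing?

5

Let dp[i] be the length of the longest such subsequence ending at index i:
i:      1  2  3  4  5  6  7  8  9 10 11 12 13 14
a[i]:   3 24 15 16 16 24 13  9  4  5  2 19 15 12
dp:     1  2  2  3  4  5  2  2  2  3  1  5  4  4
Maximum dp value is 5.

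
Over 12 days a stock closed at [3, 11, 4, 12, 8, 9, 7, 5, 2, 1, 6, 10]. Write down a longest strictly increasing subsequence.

Patience tails give the LIS length; then backtrack through the dp parents:
3 → extends → [3]
11 → extends → [3, 11]
4 → replaces 11 → [3, 4]
12 → extends → [3, 4, 12]
8 → replaces 12 → [3, 4, 8]
9 → extends → [3, 4, 8, 9]
7 → replaces 8 → [3, 4, 7, 9]
5 → replaces 7 → [3, 4, 5, 9]
2 → replaces 3 → [2, 4, 5, 9]
1 → replaces 2 → [1, 4, 5, 9]
6 → replaces 9 → [1, 4, 5, 6]
10 → extends → [1, 4, 5, 6, 10]
Length 5; one witness is 3, 4, 8, 9, 10.

3, 4, 8, 9, 10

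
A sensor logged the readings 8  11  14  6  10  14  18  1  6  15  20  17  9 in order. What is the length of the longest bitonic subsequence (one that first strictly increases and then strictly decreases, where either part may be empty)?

inc[i] = longest strictly increasing subsequence ending at i; dec[i] = longest strictly decreasing subsequence starting at i:
i:      1  2  3  4  5  6  7  8  9 10 11 12 13
a[i]:   8 11 14  6 10 14 18  1  6 15 20 17  9
inc:    1  2  3  1  2  3  4  1  2  4  5  5  3
dec:    3  3  3  2  2  2  3  1  1  2  3  2  1
Best peak at i=11 (value 20): inc=5, dec=3, length 5+3−1 = 7.

7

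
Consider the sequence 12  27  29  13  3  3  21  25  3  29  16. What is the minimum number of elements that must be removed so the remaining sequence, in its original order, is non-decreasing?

6

Fewest deletions = n − (longest non-decreasing subsequence).
Patience tails:
12 → extends → [12]
27 → extends → [12, 27]
29 → extends → [12, 27, 29]
13 → replaces 27 → [12, 13, 29]
3 → replaces 12 → [3, 13, 29]
3 → replaces 13 → [3, 3, 29]
21 → replaces 29 → [3, 3, 21]
25 → extends → [3, 3, 21, 25]
3 → replaces 21 → [3, 3, 3, 25]
29 → extends → [3, 3, 3, 25, 29]
16 → replaces 25 → [3, 3, 3, 16, 29]
Longest non-decreasing subsequence has length 5, so deletions = 11 − 5 = 6.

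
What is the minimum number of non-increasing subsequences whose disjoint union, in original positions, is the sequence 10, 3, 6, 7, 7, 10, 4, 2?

4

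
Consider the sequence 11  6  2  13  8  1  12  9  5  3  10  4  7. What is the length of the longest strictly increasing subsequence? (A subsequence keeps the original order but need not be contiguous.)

4

Let dp[i] be the length of the longest such subsequence ending at index i:
i:      1  2  3  4  5  6  7  8  9 10 11 12 13
a[i]:  11  6  2 13  8  1 12  9  5  3 10  4  7
dp:     1  1  1  2  2  1  3  3  2  2  4  3  4
Maximum dp value is 4.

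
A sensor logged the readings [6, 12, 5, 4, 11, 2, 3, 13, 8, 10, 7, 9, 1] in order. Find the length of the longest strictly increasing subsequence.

4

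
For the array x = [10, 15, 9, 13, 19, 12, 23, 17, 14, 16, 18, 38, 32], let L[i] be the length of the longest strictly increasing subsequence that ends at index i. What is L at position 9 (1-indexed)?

3

dp[i] = 1 + max{dp[j] : j<i, x[j]<x[i]} (or 1 if no such j):
i:      1  2  3  4  5  6  7  8  9 10 11 12 13
x[i]:  10 15  9 13 19 12 23 17 14 16 18 38 32
dp:     1  2  1  2  3  2  4  3  3  4  5  6  6
At index 9 the value is 3.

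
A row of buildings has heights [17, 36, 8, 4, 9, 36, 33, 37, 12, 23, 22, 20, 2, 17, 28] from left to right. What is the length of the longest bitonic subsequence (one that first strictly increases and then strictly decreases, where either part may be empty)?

8

inc[i] = longest strictly increasing subsequence ending at i; dec[i] = longest strictly decreasing subsequence starting at i:
i:      1  2  3  4  5  6  7  8  9 10 11 12 13 14 15
a[i]:  17 36  8  4  9 36 33 37 12 23 22 20  2 17 28
inc:    1  2  1  1  2  3  3  4  3  4  4  4  1  4  5
dec:    4  6  3  2  2  6  5  5  2  4  3  2  1  1  1
Best peak at i=6 (value 36): inc=3, dec=6, length 3+6−1 = 8.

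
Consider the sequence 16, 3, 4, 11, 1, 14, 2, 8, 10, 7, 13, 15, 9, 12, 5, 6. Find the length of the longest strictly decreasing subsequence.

5

Negate each value so 'decreasing' becomes 'increasing', then run patience tails on the negated sequence:
-16 → extends → [-16]
-3 → extends → [-16, -3]
-4 → replaces -3 → [-16, -4]
-11 → replaces -4 → [-16, -11]
-1 → extends → [-16, -11, -1]
-14 → replaces -11 → [-16, -14, -1]
-2 → replaces -1 → [-16, -14, -2]
-8 → replaces -2 → [-16, -14, -8]
-10 → replaces -8 → [-16, -14, -10]
-7 → extends → [-16, -14, -10, -7]
-13 → replaces -10 → [-16, -14, -13, -7]
-15 → replaces -14 → [-16, -15, -13, -7]
-9 → replaces -7 → [-16, -15, -13, -9]
-12 → replaces -9 → [-16, -15, -13, -12]
-5 → extends → [-16, -15, -13, -12, -5]
-6 → replaces -5 → [-16, -15, -13, -12, -6]
Five tails, so the longest strictly decreasing subsequence of the original has length 5.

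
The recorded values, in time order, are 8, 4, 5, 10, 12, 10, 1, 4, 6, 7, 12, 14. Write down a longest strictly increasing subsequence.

Patience tails give the LIS length; then backtrack through the dp parents:
8 → extends → [8]
4 → replaces 8 → [4]
5 → extends → [4, 5]
10 → extends → [4, 5, 10]
12 → extends → [4, 5, 10, 12]
10 → already a tail → [4, 5, 10, 12]
1 → replaces 4 → [1, 5, 10, 12]
4 → replaces 5 → [1, 4, 10, 12]
6 → replaces 10 → [1, 4, 6, 12]
7 → replaces 12 → [1, 4, 6, 7]
12 → extends → [1, 4, 6, 7, 12]
14 → extends → [1, 4, 6, 7, 12, 14]
Length 6; one witness is 4, 5, 6, 7, 12, 14.

4, 5, 6, 7, 12, 14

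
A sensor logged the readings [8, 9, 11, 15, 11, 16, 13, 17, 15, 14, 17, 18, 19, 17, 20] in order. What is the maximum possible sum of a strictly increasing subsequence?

133

Let S[i] be the best sum of a strictly increasing subsequence ending at i:
i:       1   2   3   4   5   6   7   8   9  10  11  12  13  14  15
a[i]:    8   9  11  15  11  16  13  17  15  14  17  18  19  17  20
S:       8  17  28  43  28  59  41  76  56  55  76  94 113  76 133
Maximum is 133 (e.g. 8 + 9 + 11 + 15 + 16 + 17 + 18 + 19 + 20).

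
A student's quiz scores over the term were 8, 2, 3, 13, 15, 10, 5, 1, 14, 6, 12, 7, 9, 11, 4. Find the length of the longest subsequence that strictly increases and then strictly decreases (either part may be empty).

inc[i] = longest strictly increasing subsequence ending at i; dec[i] = longest strictly decreasing subsequence starting at i:
i:      1  2  3  4  5  6  7  8  9 10 11 12 13 14 15
a[i]:   8  2  3 13 15 10  5  1 14  6 12  7  9 11  4
inc:    1  1  2  3  4  3  3  1  4  4  5  5  6  7  3
dec:    3  2  2  4  5  3  2  1  4  2  3  2  2  2  1
Best peak at i=5 (value 15): inc=4, dec=5, length 4+5−1 = 8.

8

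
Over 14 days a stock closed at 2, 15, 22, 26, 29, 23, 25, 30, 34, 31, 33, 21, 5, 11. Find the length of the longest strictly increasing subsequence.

8

Let dp[i] be the length of the longest such subsequence ending at index i:
i:      1  2  3  4  5  6  7  8  9 10 11 12 13 14
a[i]:   2 15 22 26 29 23 25 30 34 31 33 21  5 11
dp:     1  2  3  4  5  4  5  6  7  7  8  3  2  3
Maximum dp value is 8.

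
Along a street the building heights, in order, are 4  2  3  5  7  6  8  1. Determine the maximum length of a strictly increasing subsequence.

5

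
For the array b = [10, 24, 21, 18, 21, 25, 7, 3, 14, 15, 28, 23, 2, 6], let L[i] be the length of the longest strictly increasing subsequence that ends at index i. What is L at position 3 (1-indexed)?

dp[i] = 1 + max{dp[j] : j<i, b[j]<b[i]} (or 1 if no such j):
i:      1  2  3  4  5  6  7  8  9 10 11 12 13 14
b[i]:  10 24 21 18 21 25  7  3 14 15 28 23  2  6
dp:     1  2  2  2  3  4  1  1  2  3  5  4  1  2
At index 3 the value is 2.

2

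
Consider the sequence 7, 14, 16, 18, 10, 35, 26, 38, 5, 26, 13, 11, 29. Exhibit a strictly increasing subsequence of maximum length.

7, 14, 16, 18, 35, 38

Patience tails give the LIS length; then backtrack through the dp parents:
7 → extends → [7]
14 → extends → [7, 14]
16 → extends → [7, 14, 16]
18 → extends → [7, 14, 16, 18]
10 → replaces 14 → [7, 10, 16, 18]
35 → extends → [7, 10, 16, 18, 35]
26 → replaces 35 → [7, 10, 16, 18, 26]
38 → extends → [7, 10, 16, 18, 26, 38]
5 → replaces 7 → [5, 10, 16, 18, 26, 38]
26 → already a tail → [5, 10, 16, 18, 26, 38]
13 → replaces 16 → [5, 10, 13, 18, 26, 38]
11 → replaces 13 → [5, 10, 11, 18, 26, 38]
29 → replaces 38 → [5, 10, 11, 18, 26, 29]
Length 6; one witness is 7, 14, 16, 18, 35, 38.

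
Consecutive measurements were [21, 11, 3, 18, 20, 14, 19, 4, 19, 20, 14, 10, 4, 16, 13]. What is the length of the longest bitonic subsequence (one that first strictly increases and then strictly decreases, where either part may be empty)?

inc[i] = longest strictly increasing subsequence ending at i; dec[i] = longest strictly decreasing subsequence starting at i:
i:      1  2  3  4  5  6  7  8  9 10 11 12 13 14 15
a[i]:  21 11  3 18 20 14 19  4 19 20 14 10  4 16 13
inc:    1  1  1  2  3  2  3  2  3  4  3  3  2  4  4
dec:    6  3  1  4  5  3  4  1  4  4  3  2  1  2  1
Best peak at i=5 (value 20): inc=3, dec=5, length 3+5−1 = 7.

7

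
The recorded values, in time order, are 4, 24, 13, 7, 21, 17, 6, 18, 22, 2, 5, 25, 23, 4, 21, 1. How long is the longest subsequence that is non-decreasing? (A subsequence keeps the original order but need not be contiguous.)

6

Track the smallest tail for each achievable length (allowing ties):
4 → extends → [4]
24 → extends → [4, 24]
13 → replaces 24 → [4, 13]
7 → replaces 13 → [4, 7]
21 → extends → [4, 7, 21]
17 → replaces 21 → [4, 7, 17]
6 → replaces 7 → [4, 6, 17]
18 → extends → [4, 6, 17, 18]
22 → extends → [4, 6, 17, 18, 22]
2 → replaces 4 → [2, 6, 17, 18, 22]
5 → replaces 6 → [2, 5, 17, 18, 22]
25 → extends → [2, 5, 17, 18, 22, 25]
23 → replaces 25 → [2, 5, 17, 18, 22, 23]
4 → replaces 5 → [2, 4, 17, 18, 22, 23]
21 → replaces 22 → [2, 4, 17, 18, 21, 23]
1 → replaces 2 → [1, 4, 17, 18, 21, 23]
Six tails, so the longest non-decreasing subsequence has length 6 (e.g. 4, 13, 17, 18, 22, 25).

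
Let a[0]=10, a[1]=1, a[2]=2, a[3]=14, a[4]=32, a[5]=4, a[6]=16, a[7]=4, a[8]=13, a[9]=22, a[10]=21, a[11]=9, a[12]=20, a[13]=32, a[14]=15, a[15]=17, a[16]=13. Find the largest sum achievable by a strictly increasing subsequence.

Let S[i] be the best sum of a strictly increasing subsequence ending at i:
i:      0  1  2  3  4  5  6  7  8  9 10 11 12 13 14 15 16
a[i]:  10  1  2 14 32  4 16  4 13 22 21  9 20 32 15 17 13
S:     10  1  3 24 56  7 40  7 23 62 61 16 60 94 39 57 29
Maximum is 94 (e.g. 10 + 14 + 16 + 22 + 32).

94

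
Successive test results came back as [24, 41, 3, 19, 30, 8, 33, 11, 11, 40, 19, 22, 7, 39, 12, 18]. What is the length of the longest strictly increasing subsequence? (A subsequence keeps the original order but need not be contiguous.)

6

Let dp[i] be the length of the longest such subsequence ending at index i:
i:      1  2  3  4  5  6  7  8  9 10 11 12 13 14 15 16
a[i]:  24 41  3 19 30  8 33 11 11 40 19 22  7 39 12 18
dp:     1  2  1  2  3  2  4  3  3  5  4  5  2  6  4  5
Maximum dp value is 6.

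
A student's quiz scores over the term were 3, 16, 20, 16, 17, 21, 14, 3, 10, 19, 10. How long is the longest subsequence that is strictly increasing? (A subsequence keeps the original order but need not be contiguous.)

4

Let dp[i] be the length of the longest such subsequence ending at index i:
i:      1  2  3  4  5  6  7  8  9 10 11
a[i]:   3 16 20 16 17 21 14  3 10 19 10
dp:     1  2  3  2  3  4  2  1  2  4  2
Maximum dp value is 4.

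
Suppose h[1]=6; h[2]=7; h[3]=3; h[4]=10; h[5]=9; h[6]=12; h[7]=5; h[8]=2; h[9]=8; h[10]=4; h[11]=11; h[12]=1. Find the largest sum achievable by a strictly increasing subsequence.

Let S[i] be the best sum of a strictly increasing subsequence ending at i:
i:      1  2  3  4  5  6  7  8  9 10 11 12
h[i]:   6  7  3 10  9 12  5  2  8  4 11  1
S:      6 13  3 23 22 35  8  2 21  7 34  1
Maximum is 35 (e.g. 6 + 7 + 10 + 12).

35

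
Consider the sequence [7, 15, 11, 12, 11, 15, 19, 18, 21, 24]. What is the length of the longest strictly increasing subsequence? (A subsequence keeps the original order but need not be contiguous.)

Track the smallest tail for each achievable length (strict):
7 → extends → [7]
15 → extends → [7, 15]
11 → replaces 15 → [7, 11]
12 → extends → [7, 11, 12]
11 → already a tail → [7, 11, 12]
15 → extends → [7, 11, 12, 15]
19 → extends → [7, 11, 12, 15, 19]
18 → replaces 19 → [7, 11, 12, 15, 18]
21 → extends → [7, 11, 12, 15, 18, 21]
24 → extends → [7, 11, 12, 15, 18, 21, 24]
Seven tails, so the longest strictly increasing subsequence has length 7 (e.g. 7, 11, 12, 15, 19, 21, 24).

7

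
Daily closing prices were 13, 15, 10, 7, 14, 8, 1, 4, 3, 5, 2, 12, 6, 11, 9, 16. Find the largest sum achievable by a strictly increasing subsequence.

Let S[i] be the best sum of a strictly increasing subsequence ending at i:
i:      1  2  3  4  5  6  7  8  9 10 11 12 13 14 15 16
a[i]:  13 15 10  7 14  8  1  4  3  5  2 12  6 11  9 16
S:     13 28 10  7 27 15  1  5  4 10  3 27 16 27 25 44
Maximum is 44 (e.g. 13 + 15 + 16).

44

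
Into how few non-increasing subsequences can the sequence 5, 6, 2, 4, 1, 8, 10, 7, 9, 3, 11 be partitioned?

5

Place each on the leftmost legal pile:
5 → new pile 1 (tops now [5])
6 → new pile 2 (tops now [5, 6])
2 → pile 1 (tops now [2, 6])
4 → pile 2 (tops now [2, 4])
1 → pile 1 (tops now [1, 4])
8 → new pile 3 (tops now [1, 4, 8])
10 → new pile 4 (tops now [1, 4, 8, 10])
7 → pile 3 (tops now [1, 4, 7, 10])
9 → pile 4 (tops now [1, 4, 7, 9])
3 → pile 2 (tops now [1, 3, 7, 9])
11 → new pile 5 (tops now [1, 3, 7, 9, 11])
Five piles.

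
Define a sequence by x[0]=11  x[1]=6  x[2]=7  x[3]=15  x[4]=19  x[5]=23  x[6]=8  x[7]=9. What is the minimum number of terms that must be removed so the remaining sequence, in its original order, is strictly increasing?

Fewest deletions = n − (longest strictly increasing subsequence).
Patience tails:
11 → extends → [11]
6 → replaces 11 → [6]
7 → extends → [6, 7]
15 → extends → [6, 7, 15]
19 → extends → [6, 7, 15, 19]
23 → extends → [6, 7, 15, 19, 23]
8 → replaces 15 → [6, 7, 8, 19, 23]
9 → replaces 19 → [6, 7, 8, 9, 23]
Longest strictly increasing subsequence has length 5, so deletions = 8 − 5 = 3.

3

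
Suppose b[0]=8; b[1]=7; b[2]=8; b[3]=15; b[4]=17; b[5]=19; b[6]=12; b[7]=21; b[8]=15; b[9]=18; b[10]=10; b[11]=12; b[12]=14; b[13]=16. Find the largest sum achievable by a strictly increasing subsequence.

87

Let S[i] be the best sum of a strictly increasing subsequence ending at i:
i:      0  1  2  3  4  5  6  7  8  9 10 11 12 13
b[i]:   8  7  8 15 17 19 12 21 15 18 10 12 14 16
S:      8  7 15 30 47 66 27 87 42 65 25 37 51 67
Maximum is 87 (e.g. 7 + 8 + 15 + 17 + 19 + 21).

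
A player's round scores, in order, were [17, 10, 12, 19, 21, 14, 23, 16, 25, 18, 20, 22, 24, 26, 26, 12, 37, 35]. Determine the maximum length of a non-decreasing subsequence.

Track the smallest tail for each achievable length (allowing ties):
17 → extends → [17]
10 → replaces 17 → [10]
12 → extends → [10, 12]
19 → extends → [10, 12, 19]
21 → extends → [10, 12, 19, 21]
14 → replaces 19 → [10, 12, 14, 21]
23 → extends → [10, 12, 14, 21, 23]
16 → replaces 21 → [10, 12, 14, 16, 23]
25 → extends → [10, 12, 14, 16, 23, 25]
18 → replaces 23 → [10, 12, 14, 16, 18, 25]
20 → replaces 25 → [10, 12, 14, 16, 18, 20]
22 → extends → [10, 12, 14, 16, 18, 20, 22]
24 → extends → [10, 12, 14, 16, 18, 20, 22, 24]
26 → extends → [10, 12, 14, 16, 18, 20, 22, 24, 26]
26 → extends → [10, 12, 14, 16, 18, 20, 22, 24, 26, 26]
12 → replaces 14 → [10, 12, 12, 16, 18, 20, 22, 24, 26, 26]
37 → extends → [10, 12, 12, 16, 18, 20, 22, 24, 26, 26, 37]
35 → replaces 37 → [10, 12, 12, 16, 18, 20, 22, 24, 26, 26, 35]
Eleven tails, so the longest non-decreasing subsequence has length 11 (e.g. 10, 12, 14, 16, 18, 20, 22, 24, 26, 26, 37).

11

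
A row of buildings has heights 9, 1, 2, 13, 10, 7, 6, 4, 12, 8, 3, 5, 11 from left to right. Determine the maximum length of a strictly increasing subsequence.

5

Track the smallest tail for each achievable length (strict):
9 → extends → [9]
1 → replaces 9 → [1]
2 → extends → [1, 2]
13 → extends → [1, 2, 13]
10 → replaces 13 → [1, 2, 10]
7 → replaces 10 → [1, 2, 7]
6 → replaces 7 → [1, 2, 6]
4 → replaces 6 → [1, 2, 4]
12 → extends → [1, 2, 4, 12]
8 → replaces 12 → [1, 2, 4, 8]
3 → replaces 4 → [1, 2, 3, 8]
5 → replaces 8 → [1, 2, 3, 5]
11 → extends → [1, 2, 3, 5, 11]
Five tails, so the longest strictly increasing subsequence has length 5 (e.g. 1, 2, 7, 8, 11).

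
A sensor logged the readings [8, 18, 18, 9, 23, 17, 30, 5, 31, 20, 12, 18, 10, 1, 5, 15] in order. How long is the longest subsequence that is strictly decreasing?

Negate each value so 'decreasing' becomes 'increasing', then run patience tails on the negated sequence:
-8 → extends → [-8]
-18 → replaces -8 → [-18]
-18 → already a tail → [-18]
-9 → extends → [-18, -9]
-23 → replaces -18 → [-23, -9]
-17 → replaces -9 → [-23, -17]
-30 → replaces -23 → [-30, -17]
-5 → extends → [-30, -17, -5]
-31 → replaces -30 → [-31, -17, -5]
-20 → replaces -17 → [-31, -20, -5]
-12 → replaces -5 → [-31, -20, -12]
-18 → replaces -12 → [-31, -20, -18]
-10 → extends → [-31, -20, -18, -10]
-1 → extends → [-31, -20, -18, -10, -1]
-5 → replaces -1 → [-31, -20, -18, -10, -5]
-15 → replaces -10 → [-31, -20, -18, -15, -5]
Five tails, so the longest strictly decreasing subsequence of the original has length 5.

5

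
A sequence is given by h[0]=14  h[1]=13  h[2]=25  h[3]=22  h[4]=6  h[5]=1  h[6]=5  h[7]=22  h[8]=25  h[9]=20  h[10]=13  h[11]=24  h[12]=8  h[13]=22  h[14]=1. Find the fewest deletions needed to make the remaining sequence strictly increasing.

Fewest deletions = n − (longest strictly increasing subsequence).
i:      0  1  2  3  4  5  6  7  8  9 10 11 12 13 14
h[i]:  14 13 25 22  6  1  5 22 25 20 13 24  8 22  1
dp:     1  1  2  2  1  1  2  3  4  3  3  4  3  4  1
max dp = 4, so deletions = 15 − 4 = 11.

11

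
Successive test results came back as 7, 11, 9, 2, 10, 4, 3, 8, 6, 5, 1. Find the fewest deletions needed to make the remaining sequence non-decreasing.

Fewest deletions = n − (longest non-decreasing subsequence).
Patience tails:
7 → extends → [7]
11 → extends → [7, 11]
9 → replaces 11 → [7, 9]
2 → replaces 7 → [2, 9]
10 → extends → [2, 9, 10]
4 → replaces 9 → [2, 4, 10]
3 → replaces 4 → [2, 3, 10]
8 → replaces 10 → [2, 3, 8]
6 → replaces 8 → [2, 3, 6]
5 → replaces 6 → [2, 3, 5]
1 → replaces 2 → [1, 3, 5]
Longest non-decreasing subsequence has length 3, so deletions = 11 − 3 = 8.

8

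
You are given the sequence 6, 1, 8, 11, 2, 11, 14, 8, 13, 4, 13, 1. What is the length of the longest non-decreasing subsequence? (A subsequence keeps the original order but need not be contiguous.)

6

Track the smallest tail for each achievable length (allowing ties):
6 → extends → [6]
1 → replaces 6 → [1]
8 → extends → [1, 8]
11 → extends → [1, 8, 11]
2 → replaces 8 → [1, 2, 11]
11 → extends → [1, 2, 11, 11]
14 → extends → [1, 2, 11, 11, 14]
8 → replaces 11 → [1, 2, 8, 11, 14]
13 → replaces 14 → [1, 2, 8, 11, 13]
4 → replaces 8 → [1, 2, 4, 11, 13]
13 → extends → [1, 2, 4, 11, 13, 13]
1 → replaces 2 → [1, 1, 4, 11, 13, 13]
Six tails, so the longest non-decreasing subsequence has length 6 (e.g. 6, 8, 11, 11, 13, 13).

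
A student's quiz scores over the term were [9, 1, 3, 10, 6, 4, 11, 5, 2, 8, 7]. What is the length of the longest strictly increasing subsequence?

5

Track the smallest tail for each achievable length (strict):
9 → extends → [9]
1 → replaces 9 → [1]
3 → extends → [1, 3]
10 → extends → [1, 3, 10]
6 → replaces 10 → [1, 3, 6]
4 → replaces 6 → [1, 3, 4]
11 → extends → [1, 3, 4, 11]
5 → replaces 11 → [1, 3, 4, 5]
2 → replaces 3 → [1, 2, 4, 5]
8 → extends → [1, 2, 4, 5, 8]
7 → replaces 8 → [1, 2, 4, 5, 7]
Five tails, so the longest strictly increasing subsequence has length 5 (e.g. 1, 3, 4, 5, 8).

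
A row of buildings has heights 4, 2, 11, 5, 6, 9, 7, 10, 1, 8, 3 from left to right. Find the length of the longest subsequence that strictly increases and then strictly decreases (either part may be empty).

inc[i] = longest strictly increasing subsequence ending at i; dec[i] = longest strictly decreasing subsequence starting at i:
i:      1  2  3  4  5  6  7  8  9 10 11
a[i]:   4  2 11  5  6  9  7 10  1  8  3
inc:    1  1  2  2  3  4  4  5  1  5  2
dec:    3  2  4  2  2  3  2  3  1  2  1
Best peak at i=8 (value 10): inc=5, dec=3, length 5+3−1 = 7.

7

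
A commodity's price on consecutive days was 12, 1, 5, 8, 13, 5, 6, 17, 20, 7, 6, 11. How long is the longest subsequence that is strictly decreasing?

Let dp[i] be the longest strictly decreasing subsequence ending at i:
i:      1  2  3  4  5  6  7  8  9 10 11 12
a[i]:  12  1  5  8 13  5  6 17 20  7  6 11
dp:     1  2  2  2  1  3  3  1  1  3  4  2
Maximum is 4.

4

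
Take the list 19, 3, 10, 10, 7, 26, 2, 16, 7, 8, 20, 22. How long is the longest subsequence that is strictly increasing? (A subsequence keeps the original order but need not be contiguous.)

5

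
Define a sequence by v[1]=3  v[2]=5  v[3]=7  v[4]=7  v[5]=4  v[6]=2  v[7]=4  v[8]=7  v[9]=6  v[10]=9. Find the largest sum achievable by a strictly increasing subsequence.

24

Let S[i] be the best sum of a strictly increasing subsequence ending at i:
i:      1  2  3  4  5  6  7  8  9 10
v[i]:   3  5  7  7  4  2  4  7  6  9
S:      3  8 15 15  7  2  7 15 14 24
Maximum is 24 (e.g. 3 + 5 + 7 + 9).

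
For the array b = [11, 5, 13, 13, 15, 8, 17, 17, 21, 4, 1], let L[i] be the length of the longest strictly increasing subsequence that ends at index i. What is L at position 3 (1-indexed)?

dp[i] = 1 + max{dp[j] : j<i, b[j]<b[i]} (or 1 if no such j):
i:      1  2  3  4  5  6  7  8  9 10 11
b[i]:  11  5 13 13 15  8 17 17 21  4  1
dp:     1  1  2  2  3  2  4  4  5  1  1
At index 3 the value is 2.

2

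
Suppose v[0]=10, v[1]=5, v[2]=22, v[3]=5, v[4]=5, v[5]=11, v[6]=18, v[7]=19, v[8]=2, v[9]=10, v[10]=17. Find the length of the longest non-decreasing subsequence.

Track the smallest tail for each achievable length (allowing ties):
10 → extends → [10]
5 → replaces 10 → [5]
22 → extends → [5, 22]
5 → replaces 22 → [5, 5]
5 → extends → [5, 5, 5]
11 → extends → [5, 5, 5, 11]
18 → extends → [5, 5, 5, 11, 18]
19 → extends → [5, 5, 5, 11, 18, 19]
2 → replaces 5 → [2, 5, 5, 11, 18, 19]
10 → replaces 11 → [2, 5, 5, 10, 18, 19]
17 → replaces 18 → [2, 5, 5, 10, 17, 19]
Six tails, so the longest non-decreasing subsequence has length 6 (e.g. 5, 5, 5, 11, 18, 19).

6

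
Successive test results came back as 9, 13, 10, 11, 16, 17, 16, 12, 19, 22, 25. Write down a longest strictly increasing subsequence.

9, 10, 11, 16, 17, 19, 22, 25

Patience tails give the LIS length; then backtrack through the dp parents:
9 → extends → [9]
13 → extends → [9, 13]
10 → replaces 13 → [9, 10]
11 → extends → [9, 10, 11]
16 → extends → [9, 10, 11, 16]
17 → extends → [9, 10, 11, 16, 17]
16 → already a tail → [9, 10, 11, 16, 17]
12 → replaces 16 → [9, 10, 11, 12, 17]
19 → extends → [9, 10, 11, 12, 17, 19]
22 → extends → [9, 10, 11, 12, 17, 19, 22]
25 → extends → [9, 10, 11, 12, 17, 19, 22, 25]
Length 8; one witness is 9, 10, 11, 16, 17, 19, 22, 25.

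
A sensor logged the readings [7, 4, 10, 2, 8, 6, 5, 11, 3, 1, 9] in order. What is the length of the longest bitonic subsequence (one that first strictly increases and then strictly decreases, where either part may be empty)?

inc[i] = longest strictly increasing subsequence ending at i; dec[i] = longest strictly decreasing subsequence starting at i:
i:      1  2  3  4  5  6  7  8  9 10 11
a[i]:   7  4 10  2  8  6  5 11  3  1  9
inc:    1  1  2  1  2  2  2  3  2  1  3
dec:    5  3  6  2  5  4  3  3  2  1  1
Best peak at i=3 (value 10): inc=2, dec=6, length 2+6−1 = 7.

7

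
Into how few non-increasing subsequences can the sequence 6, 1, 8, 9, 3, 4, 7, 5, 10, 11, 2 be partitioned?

6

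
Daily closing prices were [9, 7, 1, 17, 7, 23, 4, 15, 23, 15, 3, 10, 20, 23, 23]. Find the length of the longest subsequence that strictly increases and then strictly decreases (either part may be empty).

inc[i] = longest strictly increasing subsequence ending at i; dec[i] = longest strictly decreasing subsequence starting at i:
i:      1  2  3  4  5  6  7  8  9 10 11 12 13 14 15
a[i]:   9  7  1 17  7 23  4 15 23 15  3 10 20 23 23
inc:    1  1  1  2  2  3  2  3  4  3  2  3  4  5  5
dec:    4  3  1  4  3  3  2  2  3  2  1  1  1  1  1
Best peak at i=9 (value 23): inc=4, dec=3, length 4+3−1 = 6.

6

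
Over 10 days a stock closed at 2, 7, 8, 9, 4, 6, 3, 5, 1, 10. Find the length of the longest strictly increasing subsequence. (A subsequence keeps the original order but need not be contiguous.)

Track the smallest tail for each achievable length (strict):
2 → extends → [2]
7 → extends → [2, 7]
8 → extends → [2, 7, 8]
9 → extends → [2, 7, 8, 9]
4 → replaces 7 → [2, 4, 8, 9]
6 → replaces 8 → [2, 4, 6, 9]
3 → replaces 4 → [2, 3, 6, 9]
5 → replaces 6 → [2, 3, 5, 9]
1 → replaces 2 → [1, 3, 5, 9]
10 → extends → [1, 3, 5, 9, 10]
Five tails, so the longest strictly increasing subsequence has length 5 (e.g. 2, 7, 8, 9, 10).

5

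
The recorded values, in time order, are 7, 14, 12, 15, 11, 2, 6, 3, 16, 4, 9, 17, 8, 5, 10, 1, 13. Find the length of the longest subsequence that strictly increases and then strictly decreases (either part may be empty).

8

inc[i] = longest strictly increasing subsequence ending at i; dec[i] = longest strictly decreasing subsequence starting at i:
i:      1  2  3  4  5  6  7  8  9 10 11 12 13 14 15 16 17
a[i]:   7 14 12 15 11  2  6  3 16  4  9 17  8  5 10  1 13
inc:    1  2  2  3  2  1  2  2  4  3  4  5  4  4  5  1  6
dec:    4  7  6  6  5  2  3  2  5  2  4  4  3  2  2  1  1
Best peak at i=2 (value 14): inc=2, dec=7, length 2+7−1 = 8.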